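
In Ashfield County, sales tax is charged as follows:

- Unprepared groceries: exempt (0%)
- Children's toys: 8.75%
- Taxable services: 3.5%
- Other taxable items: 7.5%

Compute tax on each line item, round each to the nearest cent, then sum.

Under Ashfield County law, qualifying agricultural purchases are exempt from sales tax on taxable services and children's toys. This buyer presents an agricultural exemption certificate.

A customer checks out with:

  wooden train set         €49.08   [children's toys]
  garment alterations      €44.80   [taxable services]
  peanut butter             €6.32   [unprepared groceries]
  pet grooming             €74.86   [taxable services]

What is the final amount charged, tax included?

Wooden train set €49.08: children's toys, buyer-exempt → 0% → €0.00
Garment alterations €44.80: taxable services, buyer-exempt → 0% → €0.00
Peanut butter €6.32: unprepared groceries → 0% → €0.00
Pet grooming €74.86: taxable services, buyer-exempt → 0% → €0.00
Subtotal = €175.06; tax = €0.00; total due = €175.06

€175.06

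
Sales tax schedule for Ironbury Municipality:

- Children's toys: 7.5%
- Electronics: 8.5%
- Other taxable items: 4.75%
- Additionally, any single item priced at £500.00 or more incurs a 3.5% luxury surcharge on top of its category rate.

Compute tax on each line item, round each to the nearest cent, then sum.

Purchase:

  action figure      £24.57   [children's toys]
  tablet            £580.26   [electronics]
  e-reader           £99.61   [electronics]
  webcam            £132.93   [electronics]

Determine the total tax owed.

Action figure £24.57: children's toys → 7.5% → £1.84
Tablet £580.26: electronics → 8.5% + 3.5% surcharge = 12% → £69.63
E-reader £99.61: electronics → 8.5% → £8.47
Webcam £132.93: electronics → 8.5% → £11.30
Total tax = £1.84 + £69.63 + £8.47 + £11.30 = £91.24

£91.24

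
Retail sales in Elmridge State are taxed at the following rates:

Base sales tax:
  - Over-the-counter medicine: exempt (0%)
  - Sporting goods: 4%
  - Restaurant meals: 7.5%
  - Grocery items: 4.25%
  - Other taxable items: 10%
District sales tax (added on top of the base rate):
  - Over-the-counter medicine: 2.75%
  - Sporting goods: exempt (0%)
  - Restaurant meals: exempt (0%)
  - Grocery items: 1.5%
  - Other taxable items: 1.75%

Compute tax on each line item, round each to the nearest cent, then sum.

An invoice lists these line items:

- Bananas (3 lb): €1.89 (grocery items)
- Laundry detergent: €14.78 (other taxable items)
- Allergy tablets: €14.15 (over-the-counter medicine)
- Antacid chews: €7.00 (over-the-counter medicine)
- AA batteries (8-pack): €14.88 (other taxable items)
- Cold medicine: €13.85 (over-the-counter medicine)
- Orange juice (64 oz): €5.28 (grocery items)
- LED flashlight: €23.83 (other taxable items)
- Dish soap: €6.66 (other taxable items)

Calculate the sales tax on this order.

Bananas (3 lb) €1.89: grocery items → 4.25% + 1.5% district = 5.75% → €0.11
Laundry detergent €14.78: other taxable items → 10% + 1.75% district = 11.75% → €1.74
Allergy tablets €14.15: over-the-counter medicine → 0% + 2.75% district = 2.75% → €0.39
Antacid chews €7.00: over-the-counter medicine → 0% + 2.75% district = 2.75% → €0.19
AA batteries (8-pack) €14.88: other taxable items → 10% + 1.75% district = 11.75% → €1.75
Cold medicine €13.85: over-the-counter medicine → 0% + 2.75% district = 2.75% → €0.38
Orange juice (64 oz) €5.28: grocery items → 4.25% + 1.5% district = 5.75% → €0.30
LED flashlight €23.83: other taxable items → 10% + 1.75% district = 11.75% → €2.80
Dish soap €6.66: other taxable items → 10% + 1.75% district = 11.75% → €0.78
Total tax = €0.11 + €1.74 + €0.39 + €0.19 + €1.75 + €0.38 + €0.30 + €2.80 + €0.78 = €8.44

€8.44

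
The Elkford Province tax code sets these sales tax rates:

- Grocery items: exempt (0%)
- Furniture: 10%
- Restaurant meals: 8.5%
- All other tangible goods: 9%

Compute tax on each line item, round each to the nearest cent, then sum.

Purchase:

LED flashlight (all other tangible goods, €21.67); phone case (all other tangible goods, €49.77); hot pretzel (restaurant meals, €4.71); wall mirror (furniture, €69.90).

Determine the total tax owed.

LED flashlight €21.67: all other tangible goods → 9% → €1.95
Phone case €49.77: all other tangible goods → 9% → €4.48
Hot pretzel €4.71: restaurant meals → 8.5% → €0.40
Wall mirror €69.90: furniture → 10% → €6.99
Total tax = €1.95 + €4.48 + €0.40 + €6.99 = €13.82

€13.82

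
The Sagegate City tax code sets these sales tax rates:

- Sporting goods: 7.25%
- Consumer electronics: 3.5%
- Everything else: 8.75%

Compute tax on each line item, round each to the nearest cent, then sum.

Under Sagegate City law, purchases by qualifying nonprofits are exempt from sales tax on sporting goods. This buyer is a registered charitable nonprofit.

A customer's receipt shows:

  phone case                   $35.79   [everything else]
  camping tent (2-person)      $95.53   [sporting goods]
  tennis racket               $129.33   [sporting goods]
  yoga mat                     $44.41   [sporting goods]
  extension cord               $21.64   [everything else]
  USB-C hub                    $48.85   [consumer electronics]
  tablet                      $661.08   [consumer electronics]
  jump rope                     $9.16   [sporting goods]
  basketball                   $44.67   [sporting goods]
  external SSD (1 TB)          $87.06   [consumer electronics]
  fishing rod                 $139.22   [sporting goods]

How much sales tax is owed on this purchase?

Phone case $35.79: everything else → 8.75% → $3.13
Camping tent (2-person) $95.53: sporting goods, buyer-exempt → 0% → $0.00
Tennis racket $129.33: sporting goods, buyer-exempt → 0% → $0.00
Yoga mat $44.41: sporting goods, buyer-exempt → 0% → $0.00
Extension cord $21.64: everything else → 8.75% → $1.89
USB-C hub $48.85: consumer electronics → 3.5% → $1.71
Tablet $661.08: consumer electronics → 3.5% → $23.14
Jump rope $9.16: sporting goods, buyer-exempt → 0% → $0.00
Basketball $44.67: sporting goods, buyer-exempt → 0% → $0.00
External SSD (1 TB) $87.06: consumer electronics → 3.5% → $3.05
Fishing rod $139.22: sporting goods, buyer-exempt → 0% → $0.00
Total tax = $3.13 + $1.89 + $1.71 + $23.14 + $3.05 = $32.92

$32.92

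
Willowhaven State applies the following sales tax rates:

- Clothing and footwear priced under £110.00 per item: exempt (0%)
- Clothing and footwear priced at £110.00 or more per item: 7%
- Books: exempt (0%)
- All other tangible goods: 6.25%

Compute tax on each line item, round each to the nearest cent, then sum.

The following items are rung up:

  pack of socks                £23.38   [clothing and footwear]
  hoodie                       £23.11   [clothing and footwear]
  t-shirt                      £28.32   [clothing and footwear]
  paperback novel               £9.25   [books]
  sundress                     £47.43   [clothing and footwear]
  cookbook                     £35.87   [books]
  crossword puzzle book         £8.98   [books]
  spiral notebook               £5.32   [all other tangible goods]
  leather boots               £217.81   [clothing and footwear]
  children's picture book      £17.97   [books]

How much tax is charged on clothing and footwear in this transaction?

Pack of socks £23.38: clothing and footwear, under £110.00 → 0% → £0.00
Hoodie £23.11: clothing and footwear, under £110.00 → 0% → £0.00
T-shirt £28.32: clothing and footwear, under £110.00 → 0% → £0.00
Sundress £47.43: clothing and footwear, under £110.00 → 0% → £0.00
Leather boots £217.81: clothing and footwear, £110.00 or more → 7% → £15.25
Tax on clothing and footwear = £0.00 + £0.00 + £0.00 + £0.00 + £15.25 = £15.25

£15.25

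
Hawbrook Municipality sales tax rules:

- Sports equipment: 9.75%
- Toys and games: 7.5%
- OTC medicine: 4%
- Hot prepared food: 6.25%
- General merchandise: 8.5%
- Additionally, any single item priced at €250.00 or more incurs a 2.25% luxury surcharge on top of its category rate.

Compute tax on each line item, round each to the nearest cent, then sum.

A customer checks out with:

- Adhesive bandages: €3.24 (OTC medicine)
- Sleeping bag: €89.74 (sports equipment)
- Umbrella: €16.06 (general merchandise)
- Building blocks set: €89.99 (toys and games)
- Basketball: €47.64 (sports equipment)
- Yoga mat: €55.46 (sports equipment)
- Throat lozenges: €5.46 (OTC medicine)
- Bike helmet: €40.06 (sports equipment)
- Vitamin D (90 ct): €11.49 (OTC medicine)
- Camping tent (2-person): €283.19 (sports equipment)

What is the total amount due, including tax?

Adhesive bandages €3.24: OTC medicine → 4% → €0.13
Sleeping bag €89.74: sports equipment → 9.75% → €8.75
Umbrella €16.06: general merchandise → 8.5% → €1.37
Building blocks set €89.99: toys and games → 7.5% → €6.75
Basketball €47.64: sports equipment → 9.75% → €4.64
Yoga mat €55.46: sports equipment → 9.75% → €5.41
Throat lozenges €5.46: OTC medicine → 4% → €0.22
Bike helmet €40.06: sports equipment → 9.75% → €3.91
Vitamin D (90 ct) €11.49: OTC medicine → 4% → €0.46
Camping tent (2-person) €283.19: sports equipment → 9.75% + 2.25% surcharge = 12% → €33.98
Subtotal = €642.33; tax = €65.62; total due = €707.95

€707.95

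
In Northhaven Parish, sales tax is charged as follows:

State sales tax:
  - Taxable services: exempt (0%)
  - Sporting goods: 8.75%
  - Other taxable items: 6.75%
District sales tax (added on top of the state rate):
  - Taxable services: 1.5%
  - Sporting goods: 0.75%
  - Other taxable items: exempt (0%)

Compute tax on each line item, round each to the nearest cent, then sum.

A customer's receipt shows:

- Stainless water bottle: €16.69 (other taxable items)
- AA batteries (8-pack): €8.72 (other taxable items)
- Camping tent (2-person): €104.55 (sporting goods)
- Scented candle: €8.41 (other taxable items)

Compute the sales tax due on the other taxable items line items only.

Stainless water bottle €16.69: other taxable items → 6.75% + 0% district = 6.75% → €1.13
AA batteries (8-pack) €8.72: other taxable items → 6.75% + 0% district = 6.75% → €0.59
Scented candle €8.41: other taxable items → 6.75% + 0% district = 6.75% → €0.57
Tax on other taxable items = €1.13 + €0.59 + €0.57 = €2.29

€2.29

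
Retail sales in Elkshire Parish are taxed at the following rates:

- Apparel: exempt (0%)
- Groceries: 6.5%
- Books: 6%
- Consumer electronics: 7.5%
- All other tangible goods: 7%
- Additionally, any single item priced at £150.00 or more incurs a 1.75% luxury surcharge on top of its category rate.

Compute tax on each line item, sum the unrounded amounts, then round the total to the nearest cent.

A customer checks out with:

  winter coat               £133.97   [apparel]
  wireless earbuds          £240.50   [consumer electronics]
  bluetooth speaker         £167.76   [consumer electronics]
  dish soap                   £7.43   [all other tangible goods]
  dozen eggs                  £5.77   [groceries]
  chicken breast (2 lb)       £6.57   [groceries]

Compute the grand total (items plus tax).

£601.09

Winter coat £133.97: apparel → 0% → £0.00
Wireless earbuds £240.50: consumer electronics → 7.5% + 1.75% surcharge = 9.25% → £22.24625
Bluetooth speaker £167.76: consumer electronics → 7.5% + 1.75% surcharge = 9.25% → £15.5178
Dish soap £7.43: all other tangible goods → 7% → £0.5201
Dozen eggs £5.77: groceries → 6.5% → £0.37505
Chicken breast (2 lb) £6.57: groceries → 6.5% → £0.42705
Subtotal = £562.00; unrounded tax = £39.08625 → £39.09; total due = £601.09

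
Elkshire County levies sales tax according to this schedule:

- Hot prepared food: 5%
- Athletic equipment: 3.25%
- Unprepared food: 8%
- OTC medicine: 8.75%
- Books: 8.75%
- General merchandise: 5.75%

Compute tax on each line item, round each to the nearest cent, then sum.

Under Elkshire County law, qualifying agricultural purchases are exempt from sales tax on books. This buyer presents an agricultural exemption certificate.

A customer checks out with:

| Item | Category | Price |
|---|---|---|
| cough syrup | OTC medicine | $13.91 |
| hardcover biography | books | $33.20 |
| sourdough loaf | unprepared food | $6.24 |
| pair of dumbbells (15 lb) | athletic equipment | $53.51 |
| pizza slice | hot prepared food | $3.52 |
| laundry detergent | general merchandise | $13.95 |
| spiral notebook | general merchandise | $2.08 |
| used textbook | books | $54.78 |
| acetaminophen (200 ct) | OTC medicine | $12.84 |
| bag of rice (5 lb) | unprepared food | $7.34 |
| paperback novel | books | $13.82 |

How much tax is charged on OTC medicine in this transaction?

Cough syrup $13.91: OTC medicine → 8.75% → $1.22
Acetaminophen (200 ct) $12.84: OTC medicine → 8.75% → $1.12
Tax on OTC medicine = $1.22 + $1.12 = $2.34

$2.34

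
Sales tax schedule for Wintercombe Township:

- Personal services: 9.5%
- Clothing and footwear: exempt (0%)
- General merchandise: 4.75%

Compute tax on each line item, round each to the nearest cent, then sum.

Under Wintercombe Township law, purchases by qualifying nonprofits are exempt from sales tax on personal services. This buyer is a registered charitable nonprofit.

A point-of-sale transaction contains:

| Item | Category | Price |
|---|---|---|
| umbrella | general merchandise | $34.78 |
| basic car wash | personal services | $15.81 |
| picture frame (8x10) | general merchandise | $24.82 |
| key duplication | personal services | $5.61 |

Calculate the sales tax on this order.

$2.83

Umbrella $34.78: general merchandise → 4.75% → $1.65
Basic car wash $15.81: personal services, buyer-exempt → 0% → $0.00
Picture frame (8x10) $24.82: general merchandise → 4.75% → $1.18
Key duplication $5.61: personal services, buyer-exempt → 0% → $0.00
Total tax = $1.65 + $1.18 = $2.83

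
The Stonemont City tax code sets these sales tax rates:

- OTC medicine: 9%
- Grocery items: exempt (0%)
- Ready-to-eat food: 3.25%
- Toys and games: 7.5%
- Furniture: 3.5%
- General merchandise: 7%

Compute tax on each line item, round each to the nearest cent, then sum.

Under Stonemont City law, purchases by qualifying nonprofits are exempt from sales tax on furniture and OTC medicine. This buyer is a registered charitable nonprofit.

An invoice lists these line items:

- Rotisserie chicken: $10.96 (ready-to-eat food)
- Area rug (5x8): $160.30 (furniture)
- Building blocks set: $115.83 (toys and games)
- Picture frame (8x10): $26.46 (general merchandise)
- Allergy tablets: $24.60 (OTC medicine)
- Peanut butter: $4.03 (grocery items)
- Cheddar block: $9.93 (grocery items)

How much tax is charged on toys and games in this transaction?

$8.69

Building blocks set $115.83: toys and games → 7.5% → $8.69
Tax on toys and games = $8.69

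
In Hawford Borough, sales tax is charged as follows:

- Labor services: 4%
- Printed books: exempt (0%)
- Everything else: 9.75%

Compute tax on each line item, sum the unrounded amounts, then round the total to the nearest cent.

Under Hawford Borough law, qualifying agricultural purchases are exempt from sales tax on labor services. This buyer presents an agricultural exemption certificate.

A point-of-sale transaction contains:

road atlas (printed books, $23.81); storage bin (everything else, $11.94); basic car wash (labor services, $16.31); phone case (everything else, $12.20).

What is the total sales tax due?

$2.35

Road atlas $23.81: printed books → 0% → $0.00
Storage bin $11.94: everything else → 9.75% → $1.16415
Basic car wash $16.31: labor services, buyer-exempt → 0% → $0.00
Phone case $12.20: everything else → 9.75% → $1.1895
Unrounded tax sum = $2.35365 → $2.35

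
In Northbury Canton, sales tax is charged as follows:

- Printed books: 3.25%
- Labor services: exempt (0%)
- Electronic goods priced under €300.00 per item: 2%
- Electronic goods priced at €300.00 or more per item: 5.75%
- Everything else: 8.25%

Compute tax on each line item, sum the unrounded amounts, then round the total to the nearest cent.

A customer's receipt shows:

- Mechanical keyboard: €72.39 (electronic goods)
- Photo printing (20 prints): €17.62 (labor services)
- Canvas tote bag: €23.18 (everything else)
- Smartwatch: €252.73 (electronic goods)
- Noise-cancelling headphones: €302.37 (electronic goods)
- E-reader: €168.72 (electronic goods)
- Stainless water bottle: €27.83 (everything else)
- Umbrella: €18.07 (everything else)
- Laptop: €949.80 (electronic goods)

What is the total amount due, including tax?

Mechanical keyboard €72.39: electronic goods, under €300.00 → 2% → €1.4478
Photo printing (20 prints) €17.62: labor services → 0% → €0.00
Canvas tote bag €23.18: everything else → 8.25% → €1.91235
Smartwatch €252.73: electronic goods, under €300.00 → 2% → €5.0546
Noise-cancelling headphones €302.37: electronic goods, €300.00 or more → 5.75% → €17.386275
E-reader €168.72: electronic goods, under €300.00 → 2% → €3.3744
Stainless water bottle €27.83: everything else → 8.25% → €2.295975
Umbrella €18.07: everything else → 8.25% → €1.490775
Laptop €949.80: electronic goods, €300.00 or more → 5.75% → €54.6135
Subtotal = €1832.71; unrounded tax = €87.575675 → €87.58; total due = €1920.29

€1920.29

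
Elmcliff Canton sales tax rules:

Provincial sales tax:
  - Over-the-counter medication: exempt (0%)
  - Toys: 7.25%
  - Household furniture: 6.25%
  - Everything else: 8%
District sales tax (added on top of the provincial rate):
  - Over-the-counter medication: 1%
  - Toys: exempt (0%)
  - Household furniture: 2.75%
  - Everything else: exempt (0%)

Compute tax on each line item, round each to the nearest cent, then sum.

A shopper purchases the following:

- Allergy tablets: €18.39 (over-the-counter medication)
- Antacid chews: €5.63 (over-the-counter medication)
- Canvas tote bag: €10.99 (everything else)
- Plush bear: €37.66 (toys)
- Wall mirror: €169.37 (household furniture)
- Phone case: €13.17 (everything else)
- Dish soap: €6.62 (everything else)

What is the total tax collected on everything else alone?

€2.46

Canvas tote bag €10.99: everything else → 8% + 0% district = 8% → €0.88
Phone case €13.17: everything else → 8% + 0% district = 8% → €1.05
Dish soap €6.62: everything else → 8% + 0% district = 8% → €0.53
Tax on everything else = €0.88 + €1.05 + €0.53 = €2.46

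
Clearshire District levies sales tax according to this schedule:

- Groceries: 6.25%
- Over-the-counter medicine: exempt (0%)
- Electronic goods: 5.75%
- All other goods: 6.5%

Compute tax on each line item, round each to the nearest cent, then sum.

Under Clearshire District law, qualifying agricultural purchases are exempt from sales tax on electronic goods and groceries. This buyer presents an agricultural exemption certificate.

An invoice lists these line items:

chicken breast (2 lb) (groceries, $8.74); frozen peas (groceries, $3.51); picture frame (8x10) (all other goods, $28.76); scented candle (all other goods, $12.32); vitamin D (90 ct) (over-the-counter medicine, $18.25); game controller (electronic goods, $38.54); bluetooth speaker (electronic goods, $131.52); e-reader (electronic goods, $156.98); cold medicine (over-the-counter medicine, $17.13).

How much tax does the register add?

Chicken breast (2 lb) $8.74: groceries, buyer-exempt → 0% → $0.00
Frozen peas $3.51: groceries, buyer-exempt → 0% → $0.00
Picture frame (8x10) $28.76: all other goods → 6.5% → $1.87
Scented candle $12.32: all other goods → 6.5% → $0.80
Vitamin D (90 ct) $18.25: over-the-counter medicine → 0% → $0.00
Game controller $38.54: electronic goods, buyer-exempt → 0% → $0.00
Bluetooth speaker $131.52: electronic goods, buyer-exempt → 0% → $0.00
E-reader $156.98: electronic goods, buyer-exempt → 0% → $0.00
Cold medicine $17.13: over-the-counter medicine → 0% → $0.00
Total tax = $1.87 + $0.80 = $2.67

$2.67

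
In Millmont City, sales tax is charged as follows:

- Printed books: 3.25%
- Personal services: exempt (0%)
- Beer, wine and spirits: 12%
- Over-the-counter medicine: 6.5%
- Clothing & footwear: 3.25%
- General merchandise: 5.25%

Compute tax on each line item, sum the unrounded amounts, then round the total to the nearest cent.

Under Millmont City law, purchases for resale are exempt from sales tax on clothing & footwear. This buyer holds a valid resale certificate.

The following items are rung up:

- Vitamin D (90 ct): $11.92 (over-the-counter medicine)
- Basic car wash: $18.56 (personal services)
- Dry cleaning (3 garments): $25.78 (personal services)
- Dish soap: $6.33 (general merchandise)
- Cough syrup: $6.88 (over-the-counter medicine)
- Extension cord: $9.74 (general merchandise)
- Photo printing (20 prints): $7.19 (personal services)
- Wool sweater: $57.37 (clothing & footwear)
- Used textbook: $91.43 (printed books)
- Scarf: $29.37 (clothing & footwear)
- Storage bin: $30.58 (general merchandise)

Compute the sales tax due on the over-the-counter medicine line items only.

Vitamin D (90 ct) $11.92: over-the-counter medicine → 6.5% → $0.7748
Cough syrup $6.88: over-the-counter medicine → 6.5% → $0.4472
Tax on over-the-counter medicine: unrounded sum = $1.222 → $1.22

$1.22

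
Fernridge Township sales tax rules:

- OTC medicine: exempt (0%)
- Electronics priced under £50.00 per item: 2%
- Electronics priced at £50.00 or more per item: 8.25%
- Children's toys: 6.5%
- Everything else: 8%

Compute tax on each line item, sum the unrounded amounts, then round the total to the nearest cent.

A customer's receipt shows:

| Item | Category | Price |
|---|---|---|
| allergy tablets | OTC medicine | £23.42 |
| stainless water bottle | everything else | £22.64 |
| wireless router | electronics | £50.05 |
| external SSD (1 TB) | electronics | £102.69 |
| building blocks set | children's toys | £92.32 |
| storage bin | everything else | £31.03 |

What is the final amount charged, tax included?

Allergy tablets £23.42: OTC medicine → 0% → £0.00
Stainless water bottle £22.64: everything else → 8% → £1.8112
Wireless router £50.05: electronics, £50.00 or more → 8.25% → £4.129125
External SSD (1 TB) £102.69: electronics, £50.00 or more → 8.25% → £8.471925
Building blocks set £92.32: children's toys → 6.5% → £6.0008
Storage bin £31.03: everything else → 8% → £2.4824
Subtotal = £322.15; unrounded tax = £22.89545 → £22.90; total due = £345.05

£345.05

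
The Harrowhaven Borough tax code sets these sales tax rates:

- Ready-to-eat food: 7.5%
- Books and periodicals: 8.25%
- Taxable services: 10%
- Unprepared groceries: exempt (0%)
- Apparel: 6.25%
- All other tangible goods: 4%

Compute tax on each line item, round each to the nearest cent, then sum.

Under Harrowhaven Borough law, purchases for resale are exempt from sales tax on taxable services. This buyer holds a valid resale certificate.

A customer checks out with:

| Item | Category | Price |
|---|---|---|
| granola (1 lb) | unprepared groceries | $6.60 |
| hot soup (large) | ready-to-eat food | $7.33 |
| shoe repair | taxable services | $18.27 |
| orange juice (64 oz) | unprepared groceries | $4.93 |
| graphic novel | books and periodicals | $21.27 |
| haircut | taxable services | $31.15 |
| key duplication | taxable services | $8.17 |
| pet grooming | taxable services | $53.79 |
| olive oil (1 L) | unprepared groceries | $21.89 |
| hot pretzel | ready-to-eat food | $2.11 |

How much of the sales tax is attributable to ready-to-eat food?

Hot soup (large) $7.33: ready-to-eat food → 7.5% → $0.55
Hot pretzel $2.11: ready-to-eat food → 7.5% → $0.16
Tax on ready-to-eat food = $0.55 + $0.16 = $0.71

$0.71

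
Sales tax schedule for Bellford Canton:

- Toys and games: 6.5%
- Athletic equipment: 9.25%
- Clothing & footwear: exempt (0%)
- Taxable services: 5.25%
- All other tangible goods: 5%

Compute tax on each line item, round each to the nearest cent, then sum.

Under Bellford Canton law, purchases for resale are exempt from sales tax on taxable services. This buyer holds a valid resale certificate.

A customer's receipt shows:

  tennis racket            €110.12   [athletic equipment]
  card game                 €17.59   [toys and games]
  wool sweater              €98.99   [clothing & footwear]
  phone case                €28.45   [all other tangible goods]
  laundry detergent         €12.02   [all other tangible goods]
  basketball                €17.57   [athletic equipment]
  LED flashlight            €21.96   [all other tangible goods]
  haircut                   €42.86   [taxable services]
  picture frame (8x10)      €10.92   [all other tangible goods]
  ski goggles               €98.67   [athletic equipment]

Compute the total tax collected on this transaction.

Tennis racket €110.12: athletic equipment → 9.25% → €10.19
Card game €17.59: toys and games → 6.5% → €1.14
Wool sweater €98.99: clothing & footwear → 0% → €0.00
Phone case €28.45: all other tangible goods → 5% → €1.42
Laundry detergent €12.02: all other tangible goods → 5% → €0.60
Basketball €17.57: athletic equipment → 9.25% → €1.63
LED flashlight €21.96: all other tangible goods → 5% → €1.10
Haircut €42.86: taxable services, buyer-exempt → 0% → €0.00
Picture frame (8x10) €10.92: all other tangible goods → 5% → €0.55
Ski goggles €98.67: athletic equipment → 9.25% → €9.13
Total tax = €10.19 + €1.14 + €1.42 + €0.60 + €1.63 + €1.10 + €0.55 + €9.13 = €25.76

€25.76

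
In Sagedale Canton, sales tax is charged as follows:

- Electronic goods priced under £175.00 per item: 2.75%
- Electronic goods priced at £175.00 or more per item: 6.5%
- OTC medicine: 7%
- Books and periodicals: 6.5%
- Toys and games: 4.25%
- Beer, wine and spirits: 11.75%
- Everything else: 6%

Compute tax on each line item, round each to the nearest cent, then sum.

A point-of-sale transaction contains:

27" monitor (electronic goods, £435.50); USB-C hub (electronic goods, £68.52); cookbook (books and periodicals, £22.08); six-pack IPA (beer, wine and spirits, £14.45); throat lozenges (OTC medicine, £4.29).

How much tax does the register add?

£33.63

27" monitor £435.50: electronic goods, £175.00 or more → 6.5% → £28.31
USB-C hub £68.52: electronic goods, under £175.00 → 2.75% → £1.88
Cookbook £22.08: books and periodicals → 6.5% → £1.44
Six-pack IPA £14.45: beer, wine and spirits → 11.75% → £1.70
Throat lozenges £4.29: OTC medicine → 7% → £0.30
Total tax = £28.31 + £1.88 + £1.44 + £1.70 + £0.30 = £33.63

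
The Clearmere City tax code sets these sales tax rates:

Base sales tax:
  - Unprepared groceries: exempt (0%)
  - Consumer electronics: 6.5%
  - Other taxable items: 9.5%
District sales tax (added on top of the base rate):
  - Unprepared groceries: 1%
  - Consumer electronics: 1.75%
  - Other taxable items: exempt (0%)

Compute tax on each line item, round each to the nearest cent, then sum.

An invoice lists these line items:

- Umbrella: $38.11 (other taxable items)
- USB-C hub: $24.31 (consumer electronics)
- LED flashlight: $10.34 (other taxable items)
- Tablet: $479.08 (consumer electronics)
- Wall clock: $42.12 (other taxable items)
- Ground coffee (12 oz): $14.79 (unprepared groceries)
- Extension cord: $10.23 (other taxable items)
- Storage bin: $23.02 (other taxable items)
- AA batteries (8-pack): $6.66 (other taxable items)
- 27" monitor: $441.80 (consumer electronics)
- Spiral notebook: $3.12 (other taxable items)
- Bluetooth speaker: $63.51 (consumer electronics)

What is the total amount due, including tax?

$1253.15

Umbrella $38.11: other taxable items → 9.5% + 0% district = 9.5% → $3.62
USB-C hub $24.31: consumer electronics → 6.5% + 1.75% district = 8.25% → $2.01
LED flashlight $10.34: other taxable items → 9.5% + 0% district = 9.5% → $0.98
Tablet $479.08: consumer electronics → 6.5% + 1.75% district = 8.25% → $39.52
Wall clock $42.12: other taxable items → 9.5% + 0% district = 9.5% → $4.00
Ground coffee (12 oz) $14.79: unprepared groceries → 0% + 1% district = 1% → $0.15
Extension cord $10.23: other taxable items → 9.5% + 0% district = 9.5% → $0.97
Storage bin $23.02: other taxable items → 9.5% + 0% district = 9.5% → $2.19
AA batteries (8-pack) $6.66: other taxable items → 9.5% + 0% district = 9.5% → $0.63
27" monitor $441.80: consumer electronics → 6.5% + 1.75% district = 8.25% → $36.45
Spiral notebook $3.12: other taxable items → 9.5% + 0% district = 9.5% → $0.30
Bluetooth speaker $63.51: consumer electronics → 6.5% + 1.75% district = 8.25% → $5.24
Subtotal = $1157.09; tax = $96.06; total due = $1253.15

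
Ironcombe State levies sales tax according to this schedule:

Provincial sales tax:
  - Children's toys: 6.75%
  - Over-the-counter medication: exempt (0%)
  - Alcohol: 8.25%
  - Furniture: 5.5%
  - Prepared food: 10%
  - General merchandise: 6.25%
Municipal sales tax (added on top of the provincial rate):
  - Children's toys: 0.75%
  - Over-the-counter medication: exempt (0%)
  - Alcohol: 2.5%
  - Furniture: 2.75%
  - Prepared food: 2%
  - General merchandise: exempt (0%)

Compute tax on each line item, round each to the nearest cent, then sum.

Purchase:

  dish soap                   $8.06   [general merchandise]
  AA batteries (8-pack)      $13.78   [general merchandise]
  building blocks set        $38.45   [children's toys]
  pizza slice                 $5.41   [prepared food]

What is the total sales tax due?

Dish soap $8.06: general merchandise → 6.25% + 0% municipal = 6.25% → $0.50
AA batteries (8-pack) $13.78: general merchandise → 6.25% + 0% municipal = 6.25% → $0.86
Building blocks set $38.45: children's toys → 6.75% + 0.75% municipal = 7.5% → $2.88
Pizza slice $5.41: prepared food → 10% + 2% municipal = 12% → $0.65
Total tax = $0.50 + $0.86 + $2.88 + $0.65 = $4.89

$4.89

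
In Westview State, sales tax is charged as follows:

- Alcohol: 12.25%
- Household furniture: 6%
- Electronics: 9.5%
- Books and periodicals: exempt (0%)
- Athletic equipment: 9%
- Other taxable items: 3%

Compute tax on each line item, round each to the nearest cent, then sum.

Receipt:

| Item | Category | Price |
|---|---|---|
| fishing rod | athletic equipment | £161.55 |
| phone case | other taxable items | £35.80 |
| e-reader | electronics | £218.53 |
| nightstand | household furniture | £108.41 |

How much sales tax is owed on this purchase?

£42.87

Fishing rod £161.55: athletic equipment → 9% → £14.54
Phone case £35.80: other taxable items → 3% → £1.07
E-reader £218.53: electronics → 9.5% → £20.76
Nightstand £108.41: household furniture → 6% → £6.50
Total tax = £14.54 + £1.07 + £20.76 + £6.50 = £42.87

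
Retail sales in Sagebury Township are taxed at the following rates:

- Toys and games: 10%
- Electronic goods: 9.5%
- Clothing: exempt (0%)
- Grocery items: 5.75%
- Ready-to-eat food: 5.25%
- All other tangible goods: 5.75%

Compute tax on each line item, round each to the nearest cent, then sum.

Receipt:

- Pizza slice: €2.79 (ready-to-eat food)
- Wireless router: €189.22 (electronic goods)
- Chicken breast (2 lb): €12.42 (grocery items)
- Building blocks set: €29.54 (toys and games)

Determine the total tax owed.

Pizza slice €2.79: ready-to-eat food → 5.25% → €0.15
Wireless router €189.22: electronic goods → 9.5% → €17.98
Chicken breast (2 lb) €12.42: grocery items → 5.75% → €0.71
Building blocks set €29.54: toys and games → 10% → €2.95
Total tax = €0.15 + €17.98 + €0.71 + €2.95 = €21.79

€21.79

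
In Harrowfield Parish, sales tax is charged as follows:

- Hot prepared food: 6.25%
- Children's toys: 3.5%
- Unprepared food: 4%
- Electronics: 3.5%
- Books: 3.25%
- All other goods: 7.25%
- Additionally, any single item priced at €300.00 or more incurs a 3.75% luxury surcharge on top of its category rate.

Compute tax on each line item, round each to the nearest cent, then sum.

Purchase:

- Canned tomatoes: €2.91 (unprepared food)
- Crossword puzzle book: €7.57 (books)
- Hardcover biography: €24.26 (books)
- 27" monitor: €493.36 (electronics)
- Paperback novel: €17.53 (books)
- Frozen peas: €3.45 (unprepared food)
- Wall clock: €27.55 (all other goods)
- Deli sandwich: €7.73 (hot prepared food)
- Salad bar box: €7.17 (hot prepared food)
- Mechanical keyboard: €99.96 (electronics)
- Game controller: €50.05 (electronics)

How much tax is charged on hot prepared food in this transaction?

Deli sandwich €7.73: hot prepared food → 6.25% → €0.48
Salad bar box €7.17: hot prepared food → 6.25% → €0.45
Tax on hot prepared food = €0.48 + €0.45 = €0.93

€0.93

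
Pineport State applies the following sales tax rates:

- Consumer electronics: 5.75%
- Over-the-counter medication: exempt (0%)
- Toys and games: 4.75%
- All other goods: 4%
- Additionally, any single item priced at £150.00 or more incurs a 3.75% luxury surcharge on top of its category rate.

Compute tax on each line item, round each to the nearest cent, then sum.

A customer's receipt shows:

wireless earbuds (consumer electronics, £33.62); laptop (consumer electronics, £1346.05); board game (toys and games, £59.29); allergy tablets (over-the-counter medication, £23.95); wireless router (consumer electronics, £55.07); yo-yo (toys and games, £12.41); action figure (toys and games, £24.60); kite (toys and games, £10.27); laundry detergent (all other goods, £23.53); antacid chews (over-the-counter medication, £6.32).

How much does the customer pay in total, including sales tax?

Wireless earbuds £33.62: consumer electronics → 5.75% → £1.93
Laptop £1346.05: consumer electronics → 5.75% + 3.75% surcharge = 9.5% → £127.87
Board game £59.29: toys and games → 4.75% → £2.82
Allergy tablets £23.95: over-the-counter medication → 0% → £0.00
Wireless router £55.07: consumer electronics → 5.75% → £3.17
Yo-yo £12.41: toys and games → 4.75% → £0.59
Action figure £24.60: toys and games → 4.75% → £1.17
Kite £10.27: toys and games → 4.75% → £0.49
Laundry detergent £23.53: all other goods → 4% → £0.94
Antacid chews £6.32: over-the-counter medication → 0% → £0.00
Subtotal = £1595.11; tax = £138.98; total due = £1734.09

£1734.09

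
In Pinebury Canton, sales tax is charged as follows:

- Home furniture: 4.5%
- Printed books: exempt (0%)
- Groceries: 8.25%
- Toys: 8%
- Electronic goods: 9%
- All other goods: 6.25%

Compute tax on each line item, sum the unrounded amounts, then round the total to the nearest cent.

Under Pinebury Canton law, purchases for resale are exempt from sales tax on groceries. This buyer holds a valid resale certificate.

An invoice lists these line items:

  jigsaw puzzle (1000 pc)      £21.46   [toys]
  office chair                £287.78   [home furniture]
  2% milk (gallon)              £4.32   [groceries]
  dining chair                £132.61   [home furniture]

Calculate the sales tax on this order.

Jigsaw puzzle (1000 pc) £21.46: toys → 8% → £1.7168
Office chair £287.78: home furniture → 4.5% → £12.9501
2% milk (gallon) £4.32: groceries, buyer-exempt → 0% → £0.00
Dining chair £132.61: home furniture → 4.5% → £5.96745
Unrounded tax sum = £20.63435 → £20.63

£20.63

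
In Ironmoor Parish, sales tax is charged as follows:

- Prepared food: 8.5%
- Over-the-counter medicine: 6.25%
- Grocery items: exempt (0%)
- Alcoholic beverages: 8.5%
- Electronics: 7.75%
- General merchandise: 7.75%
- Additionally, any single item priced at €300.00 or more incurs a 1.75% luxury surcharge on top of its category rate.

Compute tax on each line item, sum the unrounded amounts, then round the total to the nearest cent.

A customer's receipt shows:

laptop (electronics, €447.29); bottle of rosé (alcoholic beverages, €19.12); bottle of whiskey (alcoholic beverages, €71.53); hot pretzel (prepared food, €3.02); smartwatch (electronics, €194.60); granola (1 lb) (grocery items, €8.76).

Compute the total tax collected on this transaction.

€65.54

Laptop €447.29: electronics → 7.75% + 1.75% surcharge = 9.5% → €42.49255
Bottle of rosé €19.12: alcoholic beverages → 8.5% → €1.6252
Bottle of whiskey €71.53: alcoholic beverages → 8.5% → €6.08005
Hot pretzel €3.02: prepared food → 8.5% → €0.2567
Smartwatch €194.60: electronics → 7.75% → €15.0815
Granola (1 lb) €8.76: grocery items → 0% → €0.00
Unrounded tax sum = €65.536 → €65.54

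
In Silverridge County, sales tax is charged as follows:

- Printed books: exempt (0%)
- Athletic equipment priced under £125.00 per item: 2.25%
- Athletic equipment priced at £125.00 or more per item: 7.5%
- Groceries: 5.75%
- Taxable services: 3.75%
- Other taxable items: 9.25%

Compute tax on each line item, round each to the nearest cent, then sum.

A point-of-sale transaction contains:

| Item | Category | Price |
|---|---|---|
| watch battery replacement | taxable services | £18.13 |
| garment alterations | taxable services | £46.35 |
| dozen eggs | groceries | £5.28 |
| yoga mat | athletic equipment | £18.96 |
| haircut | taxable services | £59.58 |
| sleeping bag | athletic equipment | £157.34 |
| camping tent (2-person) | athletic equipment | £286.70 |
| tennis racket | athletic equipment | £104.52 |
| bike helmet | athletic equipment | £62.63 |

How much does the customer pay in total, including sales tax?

£801.93

Watch battery replacement £18.13: taxable services → 3.75% → £0.68
Garment alterations £46.35: taxable services → 3.75% → £1.74
Dozen eggs £5.28: groceries → 5.75% → £0.30
Yoga mat £18.96: athletic equipment, under £125.00 → 2.25% → £0.43
Haircut £59.58: taxable services → 3.75% → £2.23
Sleeping bag £157.34: athletic equipment, £125.00 or more → 7.5% → £11.80
Camping tent (2-person) £286.70: athletic equipment, £125.00 or more → 7.5% → £21.50
Tennis racket £104.52: athletic equipment, under £125.00 → 2.25% → £2.35
Bike helmet £62.63: athletic equipment, under £125.00 → 2.25% → £1.41
Subtotal = £759.49; tax = £42.44; total due = £801.93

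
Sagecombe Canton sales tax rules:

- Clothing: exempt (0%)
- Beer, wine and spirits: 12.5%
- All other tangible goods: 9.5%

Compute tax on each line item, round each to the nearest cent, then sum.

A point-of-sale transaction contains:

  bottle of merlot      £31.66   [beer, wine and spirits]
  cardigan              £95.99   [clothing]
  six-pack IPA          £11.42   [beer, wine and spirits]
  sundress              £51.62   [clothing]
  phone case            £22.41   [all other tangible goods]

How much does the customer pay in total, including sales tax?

£220.62

Bottle of merlot £31.66: beer, wine and spirits → 12.5% → £3.96
Cardigan £95.99: clothing → 0% → £0.00
Six-pack IPA £11.42: beer, wine and spirits → 12.5% → £1.43
Sundress £51.62: clothing → 0% → £0.00
Phone case £22.41: all other tangible goods → 9.5% → £2.13
Subtotal = £213.10; tax = £7.52; total due = £220.62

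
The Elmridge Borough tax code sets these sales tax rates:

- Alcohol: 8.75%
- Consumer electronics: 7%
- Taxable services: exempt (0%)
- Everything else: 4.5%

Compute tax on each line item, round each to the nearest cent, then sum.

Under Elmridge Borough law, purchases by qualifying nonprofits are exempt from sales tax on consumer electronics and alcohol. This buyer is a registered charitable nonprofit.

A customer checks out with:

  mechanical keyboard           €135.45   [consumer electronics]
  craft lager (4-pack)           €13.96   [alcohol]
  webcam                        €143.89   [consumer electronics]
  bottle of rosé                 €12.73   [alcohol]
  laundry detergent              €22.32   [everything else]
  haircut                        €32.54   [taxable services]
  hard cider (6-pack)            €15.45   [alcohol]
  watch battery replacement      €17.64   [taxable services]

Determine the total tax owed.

€1.00

Mechanical keyboard €135.45: consumer electronics, buyer-exempt → 0% → €0.00
Craft lager (4-pack) €13.96: alcohol, buyer-exempt → 0% → €0.00
Webcam €143.89: consumer electronics, buyer-exempt → 0% → €0.00
Bottle of rosé €12.73: alcohol, buyer-exempt → 0% → €0.00
Laundry detergent €22.32: everything else → 4.5% → €1.00
Haircut €32.54: taxable services → 0% → €0.00
Hard cider (6-pack) €15.45: alcohol, buyer-exempt → 0% → €0.00
Watch battery replacement €17.64: taxable services → 0% → €0.00
Total tax = €1.00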